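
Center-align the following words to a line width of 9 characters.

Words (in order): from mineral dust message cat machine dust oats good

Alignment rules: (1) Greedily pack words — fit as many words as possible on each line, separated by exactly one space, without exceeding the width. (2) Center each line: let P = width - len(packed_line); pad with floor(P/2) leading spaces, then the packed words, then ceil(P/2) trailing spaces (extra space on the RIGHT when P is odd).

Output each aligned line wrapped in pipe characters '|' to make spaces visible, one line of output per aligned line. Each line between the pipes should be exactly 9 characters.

Line 1: ['from'] (min_width=4, slack=5)
Line 2: ['mineral'] (min_width=7, slack=2)
Line 3: ['dust'] (min_width=4, slack=5)
Line 4: ['message'] (min_width=7, slack=2)
Line 5: ['cat'] (min_width=3, slack=6)
Line 6: ['machine'] (min_width=7, slack=2)
Line 7: ['dust', 'oats'] (min_width=9, slack=0)
Line 8: ['good'] (min_width=4, slack=5)

Answer: |  from   |
| mineral |
|  dust   |
| message |
|   cat   |
| machine |
|dust oats|
|  good   |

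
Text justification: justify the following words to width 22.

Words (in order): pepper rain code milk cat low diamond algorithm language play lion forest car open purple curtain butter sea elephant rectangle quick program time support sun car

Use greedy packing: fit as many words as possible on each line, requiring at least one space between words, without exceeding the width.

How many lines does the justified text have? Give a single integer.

Answer: 9

Derivation:
Line 1: ['pepper', 'rain', 'code', 'milk'] (min_width=21, slack=1)
Line 2: ['cat', 'low', 'diamond'] (min_width=15, slack=7)
Line 3: ['algorithm', 'language'] (min_width=18, slack=4)
Line 4: ['play', 'lion', 'forest', 'car'] (min_width=20, slack=2)
Line 5: ['open', 'purple', 'curtain'] (min_width=19, slack=3)
Line 6: ['butter', 'sea', 'elephant'] (min_width=19, slack=3)
Line 7: ['rectangle', 'quick'] (min_width=15, slack=7)
Line 8: ['program', 'time', 'support'] (min_width=20, slack=2)
Line 9: ['sun', 'car'] (min_width=7, slack=15)
Total lines: 9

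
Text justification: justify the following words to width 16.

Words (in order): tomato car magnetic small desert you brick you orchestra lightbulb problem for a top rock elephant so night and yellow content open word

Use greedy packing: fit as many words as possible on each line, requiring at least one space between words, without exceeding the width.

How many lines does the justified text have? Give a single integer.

Answer: 11

Derivation:
Line 1: ['tomato', 'car'] (min_width=10, slack=6)
Line 2: ['magnetic', 'small'] (min_width=14, slack=2)
Line 3: ['desert', 'you', 'brick'] (min_width=16, slack=0)
Line 4: ['you', 'orchestra'] (min_width=13, slack=3)
Line 5: ['lightbulb'] (min_width=9, slack=7)
Line 6: ['problem', 'for', 'a'] (min_width=13, slack=3)
Line 7: ['top', 'rock'] (min_width=8, slack=8)
Line 8: ['elephant', 'so'] (min_width=11, slack=5)
Line 9: ['night', 'and', 'yellow'] (min_width=16, slack=0)
Line 10: ['content', 'open'] (min_width=12, slack=4)
Line 11: ['word'] (min_width=4, slack=12)
Total lines: 11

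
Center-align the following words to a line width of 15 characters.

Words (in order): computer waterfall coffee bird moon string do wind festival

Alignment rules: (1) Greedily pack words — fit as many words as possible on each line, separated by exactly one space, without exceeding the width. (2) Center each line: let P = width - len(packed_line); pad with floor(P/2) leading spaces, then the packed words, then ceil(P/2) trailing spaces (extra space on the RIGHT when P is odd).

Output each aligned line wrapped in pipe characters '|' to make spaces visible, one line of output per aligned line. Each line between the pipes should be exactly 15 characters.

Answer: |   computer    |
|   waterfall   |
|  coffee bird  |
|moon string do |
| wind festival |

Derivation:
Line 1: ['computer'] (min_width=8, slack=7)
Line 2: ['waterfall'] (min_width=9, slack=6)
Line 3: ['coffee', 'bird'] (min_width=11, slack=4)
Line 4: ['moon', 'string', 'do'] (min_width=14, slack=1)
Line 5: ['wind', 'festival'] (min_width=13, slack=2)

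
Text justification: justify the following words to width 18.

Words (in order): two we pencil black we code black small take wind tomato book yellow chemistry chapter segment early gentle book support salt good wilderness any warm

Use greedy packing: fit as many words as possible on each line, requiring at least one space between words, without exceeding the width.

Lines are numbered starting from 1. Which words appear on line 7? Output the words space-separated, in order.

Answer: early gentle book

Derivation:
Line 1: ['two', 'we', 'pencil'] (min_width=13, slack=5)
Line 2: ['black', 'we', 'code'] (min_width=13, slack=5)
Line 3: ['black', 'small', 'take'] (min_width=16, slack=2)
Line 4: ['wind', 'tomato', 'book'] (min_width=16, slack=2)
Line 5: ['yellow', 'chemistry'] (min_width=16, slack=2)
Line 6: ['chapter', 'segment'] (min_width=15, slack=3)
Line 7: ['early', 'gentle', 'book'] (min_width=17, slack=1)
Line 8: ['support', 'salt', 'good'] (min_width=17, slack=1)
Line 9: ['wilderness', 'any'] (min_width=14, slack=4)
Line 10: ['warm'] (min_width=4, slack=14)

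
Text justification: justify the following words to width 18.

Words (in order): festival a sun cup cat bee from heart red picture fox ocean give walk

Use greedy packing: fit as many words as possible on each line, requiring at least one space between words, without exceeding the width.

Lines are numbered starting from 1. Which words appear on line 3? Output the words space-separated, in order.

Line 1: ['festival', 'a', 'sun', 'cup'] (min_width=18, slack=0)
Line 2: ['cat', 'bee', 'from', 'heart'] (min_width=18, slack=0)
Line 3: ['red', 'picture', 'fox'] (min_width=15, slack=3)
Line 4: ['ocean', 'give', 'walk'] (min_width=15, slack=3)

Answer: red picture fox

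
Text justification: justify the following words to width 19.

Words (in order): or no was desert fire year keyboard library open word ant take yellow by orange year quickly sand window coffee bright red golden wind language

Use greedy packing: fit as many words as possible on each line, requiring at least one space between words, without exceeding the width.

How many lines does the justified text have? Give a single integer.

Line 1: ['or', 'no', 'was', 'desert'] (min_width=16, slack=3)
Line 2: ['fire', 'year', 'keyboard'] (min_width=18, slack=1)
Line 3: ['library', 'open', 'word'] (min_width=17, slack=2)
Line 4: ['ant', 'take', 'yellow', 'by'] (min_width=18, slack=1)
Line 5: ['orange', 'year', 'quickly'] (min_width=19, slack=0)
Line 6: ['sand', 'window', 'coffee'] (min_width=18, slack=1)
Line 7: ['bright', 'red', 'golden'] (min_width=17, slack=2)
Line 8: ['wind', 'language'] (min_width=13, slack=6)
Total lines: 8

Answer: 8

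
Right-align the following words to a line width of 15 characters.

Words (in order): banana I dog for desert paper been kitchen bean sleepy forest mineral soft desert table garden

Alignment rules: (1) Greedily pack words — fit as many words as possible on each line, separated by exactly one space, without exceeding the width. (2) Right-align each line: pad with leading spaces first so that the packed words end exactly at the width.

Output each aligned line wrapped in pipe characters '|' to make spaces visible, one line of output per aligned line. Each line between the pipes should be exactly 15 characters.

Line 1: ['banana', 'I', 'dog'] (min_width=12, slack=3)
Line 2: ['for', 'desert'] (min_width=10, slack=5)
Line 3: ['paper', 'been'] (min_width=10, slack=5)
Line 4: ['kitchen', 'bean'] (min_width=12, slack=3)
Line 5: ['sleepy', 'forest'] (min_width=13, slack=2)
Line 6: ['mineral', 'soft'] (min_width=12, slack=3)
Line 7: ['desert', 'table'] (min_width=12, slack=3)
Line 8: ['garden'] (min_width=6, slack=9)

Answer: |   banana I dog|
|     for desert|
|     paper been|
|   kitchen bean|
|  sleepy forest|
|   mineral soft|
|   desert table|
|         garden|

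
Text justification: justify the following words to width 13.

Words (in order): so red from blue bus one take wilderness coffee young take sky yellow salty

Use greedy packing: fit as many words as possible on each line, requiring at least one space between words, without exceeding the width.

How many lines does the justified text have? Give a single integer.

Line 1: ['so', 'red', 'from'] (min_width=11, slack=2)
Line 2: ['blue', 'bus', 'one'] (min_width=12, slack=1)
Line 3: ['take'] (min_width=4, slack=9)
Line 4: ['wilderness'] (min_width=10, slack=3)
Line 5: ['coffee', 'young'] (min_width=12, slack=1)
Line 6: ['take', 'sky'] (min_width=8, slack=5)
Line 7: ['yellow', 'salty'] (min_width=12, slack=1)
Total lines: 7

Answer: 7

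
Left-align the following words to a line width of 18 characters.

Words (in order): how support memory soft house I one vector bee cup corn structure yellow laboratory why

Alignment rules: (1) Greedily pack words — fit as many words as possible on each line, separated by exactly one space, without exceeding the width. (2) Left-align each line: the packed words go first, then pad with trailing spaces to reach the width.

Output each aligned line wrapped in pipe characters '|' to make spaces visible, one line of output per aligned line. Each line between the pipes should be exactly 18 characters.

Line 1: ['how', 'support', 'memory'] (min_width=18, slack=0)
Line 2: ['soft', 'house', 'I', 'one'] (min_width=16, slack=2)
Line 3: ['vector', 'bee', 'cup'] (min_width=14, slack=4)
Line 4: ['corn', 'structure'] (min_width=14, slack=4)
Line 5: ['yellow', 'laboratory'] (min_width=17, slack=1)
Line 6: ['why'] (min_width=3, slack=15)

Answer: |how support memory|
|soft house I one  |
|vector bee cup    |
|corn structure    |
|yellow laboratory |
|why               |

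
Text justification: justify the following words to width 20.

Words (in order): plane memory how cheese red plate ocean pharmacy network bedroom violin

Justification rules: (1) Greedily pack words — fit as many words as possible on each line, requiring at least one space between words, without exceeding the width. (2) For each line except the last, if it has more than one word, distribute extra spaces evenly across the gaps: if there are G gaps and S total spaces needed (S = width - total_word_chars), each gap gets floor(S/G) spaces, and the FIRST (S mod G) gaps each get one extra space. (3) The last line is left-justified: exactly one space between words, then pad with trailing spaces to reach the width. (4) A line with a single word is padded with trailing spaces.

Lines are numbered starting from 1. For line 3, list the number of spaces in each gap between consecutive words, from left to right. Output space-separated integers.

Answer: 7

Derivation:
Line 1: ['plane', 'memory', 'how'] (min_width=16, slack=4)
Line 2: ['cheese', 'red', 'plate'] (min_width=16, slack=4)
Line 3: ['ocean', 'pharmacy'] (min_width=14, slack=6)
Line 4: ['network', 'bedroom'] (min_width=15, slack=5)
Line 5: ['violin'] (min_width=6, slack=14)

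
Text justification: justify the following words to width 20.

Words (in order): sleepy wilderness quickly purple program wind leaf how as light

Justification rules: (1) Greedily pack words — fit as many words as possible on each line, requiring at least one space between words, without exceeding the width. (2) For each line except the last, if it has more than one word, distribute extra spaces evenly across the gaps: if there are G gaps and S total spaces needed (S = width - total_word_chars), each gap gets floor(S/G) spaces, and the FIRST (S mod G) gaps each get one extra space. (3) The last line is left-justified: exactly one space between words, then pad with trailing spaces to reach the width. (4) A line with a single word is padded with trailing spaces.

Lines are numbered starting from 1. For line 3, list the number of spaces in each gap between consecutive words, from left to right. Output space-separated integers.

Answer: 3 2

Derivation:
Line 1: ['sleepy', 'wilderness'] (min_width=17, slack=3)
Line 2: ['quickly', 'purple'] (min_width=14, slack=6)
Line 3: ['program', 'wind', 'leaf'] (min_width=17, slack=3)
Line 4: ['how', 'as', 'light'] (min_width=12, slack=8)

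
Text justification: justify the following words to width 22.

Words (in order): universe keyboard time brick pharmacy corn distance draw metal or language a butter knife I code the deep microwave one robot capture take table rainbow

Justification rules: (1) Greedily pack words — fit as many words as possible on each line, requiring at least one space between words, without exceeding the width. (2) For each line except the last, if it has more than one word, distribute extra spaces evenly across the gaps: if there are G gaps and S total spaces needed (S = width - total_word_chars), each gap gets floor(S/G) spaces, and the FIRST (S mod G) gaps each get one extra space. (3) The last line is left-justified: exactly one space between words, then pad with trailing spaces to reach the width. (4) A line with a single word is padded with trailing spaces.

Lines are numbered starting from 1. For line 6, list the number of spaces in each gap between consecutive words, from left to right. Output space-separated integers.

Line 1: ['universe', 'keyboard', 'time'] (min_width=22, slack=0)
Line 2: ['brick', 'pharmacy', 'corn'] (min_width=19, slack=3)
Line 3: ['distance', 'draw', 'metal', 'or'] (min_width=22, slack=0)
Line 4: ['language', 'a', 'butter'] (min_width=17, slack=5)
Line 5: ['knife', 'I', 'code', 'the', 'deep'] (min_width=21, slack=1)
Line 6: ['microwave', 'one', 'robot'] (min_width=19, slack=3)
Line 7: ['capture', 'take', 'table'] (min_width=18, slack=4)
Line 8: ['rainbow'] (min_width=7, slack=15)

Answer: 3 2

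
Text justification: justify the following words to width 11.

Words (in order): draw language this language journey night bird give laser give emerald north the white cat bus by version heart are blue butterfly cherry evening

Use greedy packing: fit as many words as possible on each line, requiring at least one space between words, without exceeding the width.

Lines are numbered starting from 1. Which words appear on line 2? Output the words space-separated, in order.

Answer: language

Derivation:
Line 1: ['draw'] (min_width=4, slack=7)
Line 2: ['language'] (min_width=8, slack=3)
Line 3: ['this'] (min_width=4, slack=7)
Line 4: ['language'] (min_width=8, slack=3)
Line 5: ['journey'] (min_width=7, slack=4)
Line 6: ['night', 'bird'] (min_width=10, slack=1)
Line 7: ['give', 'laser'] (min_width=10, slack=1)
Line 8: ['give'] (min_width=4, slack=7)
Line 9: ['emerald'] (min_width=7, slack=4)
Line 10: ['north', 'the'] (min_width=9, slack=2)
Line 11: ['white', 'cat'] (min_width=9, slack=2)
Line 12: ['bus', 'by'] (min_width=6, slack=5)
Line 13: ['version'] (min_width=7, slack=4)
Line 14: ['heart', 'are'] (min_width=9, slack=2)
Line 15: ['blue'] (min_width=4, slack=7)
Line 16: ['butterfly'] (min_width=9, slack=2)
Line 17: ['cherry'] (min_width=6, slack=5)
Line 18: ['evening'] (min_width=7, slack=4)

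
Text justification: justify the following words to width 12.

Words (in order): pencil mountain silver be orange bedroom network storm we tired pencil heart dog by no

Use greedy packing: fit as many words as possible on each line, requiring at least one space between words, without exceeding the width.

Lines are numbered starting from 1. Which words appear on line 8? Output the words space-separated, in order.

Answer: tired pencil

Derivation:
Line 1: ['pencil'] (min_width=6, slack=6)
Line 2: ['mountain'] (min_width=8, slack=4)
Line 3: ['silver', 'be'] (min_width=9, slack=3)
Line 4: ['orange'] (min_width=6, slack=6)
Line 5: ['bedroom'] (min_width=7, slack=5)
Line 6: ['network'] (min_width=7, slack=5)
Line 7: ['storm', 'we'] (min_width=8, slack=4)
Line 8: ['tired', 'pencil'] (min_width=12, slack=0)
Line 9: ['heart', 'dog', 'by'] (min_width=12, slack=0)
Line 10: ['no'] (min_width=2, slack=10)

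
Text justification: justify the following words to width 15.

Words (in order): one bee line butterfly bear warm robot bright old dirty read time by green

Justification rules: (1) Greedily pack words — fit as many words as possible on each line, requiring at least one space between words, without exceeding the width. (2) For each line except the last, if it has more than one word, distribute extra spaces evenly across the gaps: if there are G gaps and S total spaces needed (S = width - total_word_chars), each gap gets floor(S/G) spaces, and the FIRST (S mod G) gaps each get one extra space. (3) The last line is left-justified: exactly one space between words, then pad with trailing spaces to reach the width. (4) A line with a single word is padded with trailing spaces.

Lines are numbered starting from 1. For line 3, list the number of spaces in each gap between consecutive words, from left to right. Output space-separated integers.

Line 1: ['one', 'bee', 'line'] (min_width=12, slack=3)
Line 2: ['butterfly', 'bear'] (min_width=14, slack=1)
Line 3: ['warm', 'robot'] (min_width=10, slack=5)
Line 4: ['bright', 'old'] (min_width=10, slack=5)
Line 5: ['dirty', 'read', 'time'] (min_width=15, slack=0)
Line 6: ['by', 'green'] (min_width=8, slack=7)

Answer: 6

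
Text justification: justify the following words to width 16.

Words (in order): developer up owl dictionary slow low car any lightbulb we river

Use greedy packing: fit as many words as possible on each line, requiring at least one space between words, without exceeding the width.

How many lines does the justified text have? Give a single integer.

Answer: 5

Derivation:
Line 1: ['developer', 'up', 'owl'] (min_width=16, slack=0)
Line 2: ['dictionary', 'slow'] (min_width=15, slack=1)
Line 3: ['low', 'car', 'any'] (min_width=11, slack=5)
Line 4: ['lightbulb', 'we'] (min_width=12, slack=4)
Line 5: ['river'] (min_width=5, slack=11)
Total lines: 5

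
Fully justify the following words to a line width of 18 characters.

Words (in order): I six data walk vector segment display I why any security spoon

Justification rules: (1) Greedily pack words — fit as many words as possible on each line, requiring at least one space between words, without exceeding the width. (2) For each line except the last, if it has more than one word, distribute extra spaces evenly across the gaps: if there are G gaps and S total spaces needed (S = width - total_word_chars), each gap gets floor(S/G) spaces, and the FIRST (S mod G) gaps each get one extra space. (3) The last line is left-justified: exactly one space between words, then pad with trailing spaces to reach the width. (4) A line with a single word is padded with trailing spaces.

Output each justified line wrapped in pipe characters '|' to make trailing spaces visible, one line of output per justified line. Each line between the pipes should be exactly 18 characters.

Line 1: ['I', 'six', 'data', 'walk'] (min_width=15, slack=3)
Line 2: ['vector', 'segment'] (min_width=14, slack=4)
Line 3: ['display', 'I', 'why', 'any'] (min_width=17, slack=1)
Line 4: ['security', 'spoon'] (min_width=14, slack=4)

Answer: |I  six  data  walk|
|vector     segment|
|display  I why any|
|security spoon    |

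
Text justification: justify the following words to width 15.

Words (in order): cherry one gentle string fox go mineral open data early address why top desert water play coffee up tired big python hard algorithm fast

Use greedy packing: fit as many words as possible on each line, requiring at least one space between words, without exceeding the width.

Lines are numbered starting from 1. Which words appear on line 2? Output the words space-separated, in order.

Line 1: ['cherry', 'one'] (min_width=10, slack=5)
Line 2: ['gentle', 'string'] (min_width=13, slack=2)
Line 3: ['fox', 'go', 'mineral'] (min_width=14, slack=1)
Line 4: ['open', 'data', 'early'] (min_width=15, slack=0)
Line 5: ['address', 'why', 'top'] (min_width=15, slack=0)
Line 6: ['desert', 'water'] (min_width=12, slack=3)
Line 7: ['play', 'coffee', 'up'] (min_width=14, slack=1)
Line 8: ['tired', 'big'] (min_width=9, slack=6)
Line 9: ['python', 'hard'] (min_width=11, slack=4)
Line 10: ['algorithm', 'fast'] (min_width=14, slack=1)

Answer: gentle string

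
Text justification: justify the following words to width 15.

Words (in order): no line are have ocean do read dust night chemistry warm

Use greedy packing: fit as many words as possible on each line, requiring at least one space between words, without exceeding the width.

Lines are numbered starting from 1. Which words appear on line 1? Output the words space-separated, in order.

Line 1: ['no', 'line', 'are'] (min_width=11, slack=4)
Line 2: ['have', 'ocean', 'do'] (min_width=13, slack=2)
Line 3: ['read', 'dust', 'night'] (min_width=15, slack=0)
Line 4: ['chemistry', 'warm'] (min_width=14, slack=1)

Answer: no line are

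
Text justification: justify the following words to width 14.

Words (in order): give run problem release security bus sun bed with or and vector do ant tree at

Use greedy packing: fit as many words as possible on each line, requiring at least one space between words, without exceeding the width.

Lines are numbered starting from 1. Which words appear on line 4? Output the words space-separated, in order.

Line 1: ['give', 'run'] (min_width=8, slack=6)
Line 2: ['problem'] (min_width=7, slack=7)
Line 3: ['release'] (min_width=7, slack=7)
Line 4: ['security', 'bus'] (min_width=12, slack=2)
Line 5: ['sun', 'bed', 'with'] (min_width=12, slack=2)
Line 6: ['or', 'and', 'vector'] (min_width=13, slack=1)
Line 7: ['do', 'ant', 'tree', 'at'] (min_width=14, slack=0)

Answer: security bus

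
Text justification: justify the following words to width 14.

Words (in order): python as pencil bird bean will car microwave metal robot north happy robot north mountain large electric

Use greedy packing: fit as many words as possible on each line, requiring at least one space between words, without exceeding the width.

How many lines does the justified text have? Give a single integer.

Line 1: ['python', 'as'] (min_width=9, slack=5)
Line 2: ['pencil', 'bird'] (min_width=11, slack=3)
Line 3: ['bean', 'will', 'car'] (min_width=13, slack=1)
Line 4: ['microwave'] (min_width=9, slack=5)
Line 5: ['metal', 'robot'] (min_width=11, slack=3)
Line 6: ['north', 'happy'] (min_width=11, slack=3)
Line 7: ['robot', 'north'] (min_width=11, slack=3)
Line 8: ['mountain', 'large'] (min_width=14, slack=0)
Line 9: ['electric'] (min_width=8, slack=6)
Total lines: 9

Answer: 9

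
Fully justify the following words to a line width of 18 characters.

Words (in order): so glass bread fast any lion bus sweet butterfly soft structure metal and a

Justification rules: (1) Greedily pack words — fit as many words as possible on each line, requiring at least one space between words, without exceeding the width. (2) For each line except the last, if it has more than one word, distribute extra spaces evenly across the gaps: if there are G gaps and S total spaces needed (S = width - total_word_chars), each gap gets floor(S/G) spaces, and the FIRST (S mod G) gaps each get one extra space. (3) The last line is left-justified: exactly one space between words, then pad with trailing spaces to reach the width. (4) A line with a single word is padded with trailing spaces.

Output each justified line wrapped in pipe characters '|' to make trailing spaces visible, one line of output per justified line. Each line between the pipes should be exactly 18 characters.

Line 1: ['so', 'glass', 'bread'] (min_width=14, slack=4)
Line 2: ['fast', 'any', 'lion', 'bus'] (min_width=17, slack=1)
Line 3: ['sweet', 'butterfly'] (min_width=15, slack=3)
Line 4: ['soft', 'structure'] (min_width=14, slack=4)
Line 5: ['metal', 'and', 'a'] (min_width=11, slack=7)

Answer: |so   glass   bread|
|fast  any lion bus|
|sweet    butterfly|
|soft     structure|
|metal and a       |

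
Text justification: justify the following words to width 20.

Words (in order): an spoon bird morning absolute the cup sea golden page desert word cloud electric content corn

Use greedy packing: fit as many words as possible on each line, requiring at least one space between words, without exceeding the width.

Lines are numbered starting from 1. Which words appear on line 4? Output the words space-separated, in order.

Answer: desert word cloud

Derivation:
Line 1: ['an', 'spoon', 'bird'] (min_width=13, slack=7)
Line 2: ['morning', 'absolute', 'the'] (min_width=20, slack=0)
Line 3: ['cup', 'sea', 'golden', 'page'] (min_width=19, slack=1)
Line 4: ['desert', 'word', 'cloud'] (min_width=17, slack=3)
Line 5: ['electric', 'content'] (min_width=16, slack=4)
Line 6: ['corn'] (min_width=4, slack=16)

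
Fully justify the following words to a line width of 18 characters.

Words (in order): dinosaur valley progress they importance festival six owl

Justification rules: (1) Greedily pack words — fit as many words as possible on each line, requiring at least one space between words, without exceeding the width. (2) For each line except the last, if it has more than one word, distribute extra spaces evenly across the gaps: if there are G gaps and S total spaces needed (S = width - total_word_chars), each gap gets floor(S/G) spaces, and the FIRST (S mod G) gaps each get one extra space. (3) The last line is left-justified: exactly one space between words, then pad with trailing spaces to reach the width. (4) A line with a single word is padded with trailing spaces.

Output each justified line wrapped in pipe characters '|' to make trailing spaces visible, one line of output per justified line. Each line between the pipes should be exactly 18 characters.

Answer: |dinosaur    valley|
|progress      they|
|importance        |
|festival six owl  |

Derivation:
Line 1: ['dinosaur', 'valley'] (min_width=15, slack=3)
Line 2: ['progress', 'they'] (min_width=13, slack=5)
Line 3: ['importance'] (min_width=10, slack=8)
Line 4: ['festival', 'six', 'owl'] (min_width=16, slack=2)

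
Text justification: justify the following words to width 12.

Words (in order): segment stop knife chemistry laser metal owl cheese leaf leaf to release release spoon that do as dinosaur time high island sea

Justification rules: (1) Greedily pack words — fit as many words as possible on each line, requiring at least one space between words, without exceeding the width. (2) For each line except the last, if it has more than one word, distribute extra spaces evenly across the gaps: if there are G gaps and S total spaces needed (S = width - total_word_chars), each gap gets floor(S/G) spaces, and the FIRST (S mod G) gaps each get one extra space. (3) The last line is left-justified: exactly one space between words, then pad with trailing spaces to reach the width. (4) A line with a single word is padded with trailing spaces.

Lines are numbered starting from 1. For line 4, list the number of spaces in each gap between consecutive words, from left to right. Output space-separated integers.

Answer: 2

Derivation:
Line 1: ['segment', 'stop'] (min_width=12, slack=0)
Line 2: ['knife'] (min_width=5, slack=7)
Line 3: ['chemistry'] (min_width=9, slack=3)
Line 4: ['laser', 'metal'] (min_width=11, slack=1)
Line 5: ['owl', 'cheese'] (min_width=10, slack=2)
Line 6: ['leaf', 'leaf', 'to'] (min_width=12, slack=0)
Line 7: ['release'] (min_width=7, slack=5)
Line 8: ['release'] (min_width=7, slack=5)
Line 9: ['spoon', 'that'] (min_width=10, slack=2)
Line 10: ['do', 'as'] (min_width=5, slack=7)
Line 11: ['dinosaur'] (min_width=8, slack=4)
Line 12: ['time', 'high'] (min_width=9, slack=3)
Line 13: ['island', 'sea'] (min_width=10, slack=2)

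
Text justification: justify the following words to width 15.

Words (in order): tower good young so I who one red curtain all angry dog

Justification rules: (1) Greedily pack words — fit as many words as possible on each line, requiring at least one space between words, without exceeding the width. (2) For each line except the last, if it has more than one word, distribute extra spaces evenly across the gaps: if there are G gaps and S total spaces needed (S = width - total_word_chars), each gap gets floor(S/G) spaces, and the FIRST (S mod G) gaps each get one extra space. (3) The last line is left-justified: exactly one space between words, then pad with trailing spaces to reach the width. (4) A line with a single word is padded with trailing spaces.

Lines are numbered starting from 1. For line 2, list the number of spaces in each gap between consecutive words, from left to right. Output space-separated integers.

Answer: 2 1 1

Derivation:
Line 1: ['tower', 'good'] (min_width=10, slack=5)
Line 2: ['young', 'so', 'I', 'who'] (min_width=14, slack=1)
Line 3: ['one', 'red', 'curtain'] (min_width=15, slack=0)
Line 4: ['all', 'angry', 'dog'] (min_width=13, slack=2)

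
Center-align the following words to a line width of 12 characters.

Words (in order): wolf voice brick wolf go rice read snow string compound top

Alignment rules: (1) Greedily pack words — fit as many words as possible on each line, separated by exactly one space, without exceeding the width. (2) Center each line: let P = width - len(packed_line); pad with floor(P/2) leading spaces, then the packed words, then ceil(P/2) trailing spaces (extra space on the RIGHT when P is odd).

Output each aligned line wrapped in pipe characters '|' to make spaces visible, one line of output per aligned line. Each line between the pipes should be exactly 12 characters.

Answer: | wolf voice |
| brick wolf |
|go rice read|
|snow string |
|compound top|

Derivation:
Line 1: ['wolf', 'voice'] (min_width=10, slack=2)
Line 2: ['brick', 'wolf'] (min_width=10, slack=2)
Line 3: ['go', 'rice', 'read'] (min_width=12, slack=0)
Line 4: ['snow', 'string'] (min_width=11, slack=1)
Line 5: ['compound', 'top'] (min_width=12, slack=0)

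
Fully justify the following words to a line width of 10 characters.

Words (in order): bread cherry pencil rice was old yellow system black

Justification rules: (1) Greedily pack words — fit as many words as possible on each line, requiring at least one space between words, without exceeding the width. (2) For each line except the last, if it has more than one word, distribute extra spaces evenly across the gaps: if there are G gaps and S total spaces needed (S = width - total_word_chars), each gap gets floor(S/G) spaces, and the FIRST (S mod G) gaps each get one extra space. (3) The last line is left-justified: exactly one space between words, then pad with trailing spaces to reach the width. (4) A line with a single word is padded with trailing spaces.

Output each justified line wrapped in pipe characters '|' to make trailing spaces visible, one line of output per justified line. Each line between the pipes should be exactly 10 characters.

Answer: |bread     |
|cherry    |
|pencil    |
|rice   was|
|old yellow|
|system    |
|black     |

Derivation:
Line 1: ['bread'] (min_width=5, slack=5)
Line 2: ['cherry'] (min_width=6, slack=4)
Line 3: ['pencil'] (min_width=6, slack=4)
Line 4: ['rice', 'was'] (min_width=8, slack=2)
Line 5: ['old', 'yellow'] (min_width=10, slack=0)
Line 6: ['system'] (min_width=6, slack=4)
Line 7: ['black'] (min_width=5, slack=5)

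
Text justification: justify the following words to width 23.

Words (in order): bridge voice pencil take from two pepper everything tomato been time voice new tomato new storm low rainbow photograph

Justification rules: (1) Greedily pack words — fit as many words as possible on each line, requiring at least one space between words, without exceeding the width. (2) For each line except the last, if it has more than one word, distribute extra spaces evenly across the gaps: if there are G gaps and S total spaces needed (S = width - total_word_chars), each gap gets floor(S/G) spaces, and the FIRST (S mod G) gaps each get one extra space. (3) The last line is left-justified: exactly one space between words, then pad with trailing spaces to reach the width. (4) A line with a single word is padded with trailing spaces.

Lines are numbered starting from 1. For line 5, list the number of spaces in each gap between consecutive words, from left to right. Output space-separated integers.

Line 1: ['bridge', 'voice', 'pencil'] (min_width=19, slack=4)
Line 2: ['take', 'from', 'two', 'pepper'] (min_width=20, slack=3)
Line 3: ['everything', 'tomato', 'been'] (min_width=22, slack=1)
Line 4: ['time', 'voice', 'new', 'tomato'] (min_width=21, slack=2)
Line 5: ['new', 'storm', 'low', 'rainbow'] (min_width=21, slack=2)
Line 6: ['photograph'] (min_width=10, slack=13)

Answer: 2 2 1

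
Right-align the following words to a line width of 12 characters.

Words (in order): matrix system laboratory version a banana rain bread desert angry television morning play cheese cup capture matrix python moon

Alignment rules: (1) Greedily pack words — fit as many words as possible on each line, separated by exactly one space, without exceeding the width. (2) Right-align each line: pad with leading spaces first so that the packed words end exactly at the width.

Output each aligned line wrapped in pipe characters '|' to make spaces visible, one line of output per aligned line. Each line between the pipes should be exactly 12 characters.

Answer: |      matrix|
|      system|
|  laboratory|
|   version a|
| banana rain|
|bread desert|
|       angry|
|  television|
|morning play|
|  cheese cup|
|     capture|
|      matrix|
| python moon|

Derivation:
Line 1: ['matrix'] (min_width=6, slack=6)
Line 2: ['system'] (min_width=6, slack=6)
Line 3: ['laboratory'] (min_width=10, slack=2)
Line 4: ['version', 'a'] (min_width=9, slack=3)
Line 5: ['banana', 'rain'] (min_width=11, slack=1)
Line 6: ['bread', 'desert'] (min_width=12, slack=0)
Line 7: ['angry'] (min_width=5, slack=7)
Line 8: ['television'] (min_width=10, slack=2)
Line 9: ['morning', 'play'] (min_width=12, slack=0)
Line 10: ['cheese', 'cup'] (min_width=10, slack=2)
Line 11: ['capture'] (min_width=7, slack=5)
Line 12: ['matrix'] (min_width=6, slack=6)
Line 13: ['python', 'moon'] (min_width=11, slack=1)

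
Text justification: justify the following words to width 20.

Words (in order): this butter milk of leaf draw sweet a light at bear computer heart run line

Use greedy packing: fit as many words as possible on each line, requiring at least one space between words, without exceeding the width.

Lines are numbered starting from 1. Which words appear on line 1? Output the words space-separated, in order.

Line 1: ['this', 'butter', 'milk', 'of'] (min_width=19, slack=1)
Line 2: ['leaf', 'draw', 'sweet', 'a'] (min_width=17, slack=3)
Line 3: ['light', 'at', 'bear'] (min_width=13, slack=7)
Line 4: ['computer', 'heart', 'run'] (min_width=18, slack=2)
Line 5: ['line'] (min_width=4, slack=16)

Answer: this butter milk of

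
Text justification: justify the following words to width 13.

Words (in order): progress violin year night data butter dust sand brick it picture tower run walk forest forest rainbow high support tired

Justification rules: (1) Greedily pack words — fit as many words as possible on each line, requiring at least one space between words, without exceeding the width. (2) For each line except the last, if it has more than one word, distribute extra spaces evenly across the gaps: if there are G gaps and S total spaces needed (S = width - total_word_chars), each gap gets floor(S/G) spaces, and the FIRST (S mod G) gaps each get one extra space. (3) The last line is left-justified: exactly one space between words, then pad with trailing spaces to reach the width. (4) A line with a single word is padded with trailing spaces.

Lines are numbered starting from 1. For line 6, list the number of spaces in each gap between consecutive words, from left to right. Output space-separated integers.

Answer: 1

Derivation:
Line 1: ['progress'] (min_width=8, slack=5)
Line 2: ['violin', 'year'] (min_width=11, slack=2)
Line 3: ['night', 'data'] (min_width=10, slack=3)
Line 4: ['butter', 'dust'] (min_width=11, slack=2)
Line 5: ['sand', 'brick', 'it'] (min_width=13, slack=0)
Line 6: ['picture', 'tower'] (min_width=13, slack=0)
Line 7: ['run', 'walk'] (min_width=8, slack=5)
Line 8: ['forest', 'forest'] (min_width=13, slack=0)
Line 9: ['rainbow', 'high'] (min_width=12, slack=1)
Line 10: ['support', 'tired'] (min_width=13, slack=0)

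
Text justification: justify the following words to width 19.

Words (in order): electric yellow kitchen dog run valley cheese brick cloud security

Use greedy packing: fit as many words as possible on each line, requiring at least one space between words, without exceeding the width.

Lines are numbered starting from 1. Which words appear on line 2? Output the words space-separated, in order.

Line 1: ['electric', 'yellow'] (min_width=15, slack=4)
Line 2: ['kitchen', 'dog', 'run'] (min_width=15, slack=4)
Line 3: ['valley', 'cheese', 'brick'] (min_width=19, slack=0)
Line 4: ['cloud', 'security'] (min_width=14, slack=5)

Answer: kitchen dog run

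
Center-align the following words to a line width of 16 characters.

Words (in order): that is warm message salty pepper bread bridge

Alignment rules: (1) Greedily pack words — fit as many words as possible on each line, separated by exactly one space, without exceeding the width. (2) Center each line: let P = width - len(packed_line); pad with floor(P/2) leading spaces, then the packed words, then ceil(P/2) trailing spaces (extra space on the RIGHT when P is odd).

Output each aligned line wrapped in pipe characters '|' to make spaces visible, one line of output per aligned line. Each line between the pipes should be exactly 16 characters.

Answer: |  that is warm  |
| message salty  |
|  pepper bread  |
|     bridge     |

Derivation:
Line 1: ['that', 'is', 'warm'] (min_width=12, slack=4)
Line 2: ['message', 'salty'] (min_width=13, slack=3)
Line 3: ['pepper', 'bread'] (min_width=12, slack=4)
Line 4: ['bridge'] (min_width=6, slack=10)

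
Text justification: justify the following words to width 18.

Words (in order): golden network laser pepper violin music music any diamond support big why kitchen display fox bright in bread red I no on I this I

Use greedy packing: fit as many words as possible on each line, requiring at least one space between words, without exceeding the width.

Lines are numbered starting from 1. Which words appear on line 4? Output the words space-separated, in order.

Line 1: ['golden', 'network'] (min_width=14, slack=4)
Line 2: ['laser', 'pepper'] (min_width=12, slack=6)
Line 3: ['violin', 'music', 'music'] (min_width=18, slack=0)
Line 4: ['any', 'diamond'] (min_width=11, slack=7)
Line 5: ['support', 'big', 'why'] (min_width=15, slack=3)
Line 6: ['kitchen', 'display'] (min_width=15, slack=3)
Line 7: ['fox', 'bright', 'in'] (min_width=13, slack=5)
Line 8: ['bread', 'red', 'I', 'no', 'on'] (min_width=17, slack=1)
Line 9: ['I', 'this', 'I'] (min_width=8, slack=10)

Answer: any diamond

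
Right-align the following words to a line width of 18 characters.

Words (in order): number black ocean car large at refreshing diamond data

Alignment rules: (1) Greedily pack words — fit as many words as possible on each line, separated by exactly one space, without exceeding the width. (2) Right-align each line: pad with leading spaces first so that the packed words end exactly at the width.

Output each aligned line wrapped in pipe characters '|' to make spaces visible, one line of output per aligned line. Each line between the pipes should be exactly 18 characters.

Answer: |number black ocean|
|      car large at|
|refreshing diamond|
|              data|

Derivation:
Line 1: ['number', 'black', 'ocean'] (min_width=18, slack=0)
Line 2: ['car', 'large', 'at'] (min_width=12, slack=6)
Line 3: ['refreshing', 'diamond'] (min_width=18, slack=0)
Line 4: ['data'] (min_width=4, slack=14)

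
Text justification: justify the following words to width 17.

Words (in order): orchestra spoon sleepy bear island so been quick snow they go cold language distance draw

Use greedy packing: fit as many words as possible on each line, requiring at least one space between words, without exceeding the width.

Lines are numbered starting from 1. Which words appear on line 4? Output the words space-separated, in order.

Line 1: ['orchestra', 'spoon'] (min_width=15, slack=2)
Line 2: ['sleepy', 'bear'] (min_width=11, slack=6)
Line 3: ['island', 'so', 'been'] (min_width=14, slack=3)
Line 4: ['quick', 'snow', 'they'] (min_width=15, slack=2)
Line 5: ['go', 'cold', 'language'] (min_width=16, slack=1)
Line 6: ['distance', 'draw'] (min_width=13, slack=4)

Answer: quick snow they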